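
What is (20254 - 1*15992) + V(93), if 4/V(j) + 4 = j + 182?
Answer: 1155006/271 ≈ 4262.0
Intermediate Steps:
V(j) = 4/(178 + j) (V(j) = 4/(-4 + (j + 182)) = 4/(-4 + (182 + j)) = 4/(178 + j))
(20254 - 1*15992) + V(93) = (20254 - 1*15992) + 4/(178 + 93) = (20254 - 15992) + 4/271 = 4262 + 4*(1/271) = 4262 + 4/271 = 1155006/271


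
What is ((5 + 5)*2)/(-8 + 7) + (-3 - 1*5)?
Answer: -28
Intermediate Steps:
((5 + 5)*2)/(-8 + 7) + (-3 - 1*5) = (10*2)/(-1) + (-3 - 5) = -1*20 - 8 = -20 - 8 = -28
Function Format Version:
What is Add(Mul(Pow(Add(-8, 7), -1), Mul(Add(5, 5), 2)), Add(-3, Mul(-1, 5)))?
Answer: -28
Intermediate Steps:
Add(Mul(Pow(Add(-8, 7), -1), Mul(Add(5, 5), 2)), Add(-3, Mul(-1, 5))) = Add(Mul(Pow(-1, -1), Mul(10, 2)), Add(-3, -5)) = Add(Mul(-1, 20), -8) = Add(-20, -8) = -28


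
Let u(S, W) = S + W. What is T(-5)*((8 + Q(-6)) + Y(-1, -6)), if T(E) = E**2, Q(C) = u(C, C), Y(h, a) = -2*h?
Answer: -50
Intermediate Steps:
Q(C) = 2*C (Q(C) = C + C = 2*C)
T(-5)*((8 + Q(-6)) + Y(-1, -6)) = (-5)**2*((8 + 2*(-6)) - 2*(-1)) = 25*((8 - 12) + 2) = 25*(-4 + 2) = 25*(-2) = -50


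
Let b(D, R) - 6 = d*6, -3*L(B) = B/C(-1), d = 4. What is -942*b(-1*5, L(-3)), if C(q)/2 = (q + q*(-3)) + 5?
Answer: -28260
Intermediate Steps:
C(q) = 10 - 4*q (C(q) = 2*((q + q*(-3)) + 5) = 2*((q - 3*q) + 5) = 2*(-2*q + 5) = 2*(5 - 2*q) = 10 - 4*q)
L(B) = -B/42 (L(B) = -B/(3*(10 - 4*(-1))) = -B/(3*(10 + 4)) = -B/(3*14) = -B/42)
b(D, R) = 30 (b(D, R) = 6 + 4*6 = 6 + 24 = 30)
-942*b(-1*5, L(-3)) = -942*30 = -28260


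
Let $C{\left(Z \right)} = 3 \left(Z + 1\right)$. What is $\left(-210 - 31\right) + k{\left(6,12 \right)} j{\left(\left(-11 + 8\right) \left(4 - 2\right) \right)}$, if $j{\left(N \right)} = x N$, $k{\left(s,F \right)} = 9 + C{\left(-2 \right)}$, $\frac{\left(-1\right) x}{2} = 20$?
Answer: $1199$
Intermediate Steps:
$x = -40$ ($x = \left(-2\right) 20 = -40$)
$C{\left(Z \right)} = 3 + 3 Z$ ($C{\left(Z \right)} = 3 \left(1 + Z\right) = 3 + 3 Z$)
$k{\left(s,F \right)} = 6$ ($k{\left(s,F \right)} = 9 + \left(3 + 3 \left(-2\right)\right) = 9 + \left(3 - 6\right) = 9 - 3 = 6$)
$j{\left(N \right)} = - 40 N$
$\left(-210 - 31\right) + k{\left(6,12 \right)} j{\left(\left(-11 + 8\right) \left(4 - 2\right) \right)} = \left(-210 - 31\right) + 6 \left(- 40 \left(-11 + 8\right) \left(4 - 2\right)\right) = -241 + 6 \left(- 40 \left(\left(-3\right) 2\right)\right) = -241 + 6 \left(\left(-40\right) \left(-6\right)\right) = -241 + 6 \cdot 240 = -241 + 1440 = 1199$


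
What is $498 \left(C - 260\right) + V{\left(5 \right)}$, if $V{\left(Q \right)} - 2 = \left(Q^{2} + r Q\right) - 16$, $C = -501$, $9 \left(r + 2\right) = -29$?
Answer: $- \frac{3410938}{9} \approx -3.7899 \cdot 10^{5}$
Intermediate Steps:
$r = - \frac{47}{9}$ ($r = -2 + \frac{1}{9} \left(-29\right) = -2 - \frac{29}{9} = - \frac{47}{9} \approx -5.2222$)
$V{\left(Q \right)} = -14 + Q^{2} - \frac{47 Q}{9}$ ($V{\left(Q \right)} = 2 - \left(16 - Q^{2} + \frac{47 Q}{9}\right) = -14 + Q^{2} - \frac{47 Q}{9}$)
$498 \left(C - 260\right) + V{\left(5 \right)} = 498 \left(-501 - 260\right) - \left(\frac{361}{9} - 25\right) = 498 \left(-501 - 260\right) - \frac{136}{9} = 498 \left(-761\right) - \frac{136}{9} = -378978 - \frac{136}{9} = - \frac{3410938}{9}$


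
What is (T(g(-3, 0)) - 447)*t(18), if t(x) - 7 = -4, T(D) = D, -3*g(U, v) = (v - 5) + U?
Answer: -1333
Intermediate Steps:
g(U, v) = 5/3 - U/3 - v/3 (g(U, v) = -((v - 5) + U)/3 = -((-5 + v) + U)/3 = -(-5 + U + v)/3 = 5/3 - U/3 - v/3)
t(x) = 3 (t(x) = 7 - 4 = 3)
(T(g(-3, 0)) - 447)*t(18) = ((5/3 - ⅓*(-3) - ⅓*0) - 447)*3 = ((5/3 + 1 + 0) - 447)*3 = (8/3 - 447)*3 = -1333/3*3 = -1333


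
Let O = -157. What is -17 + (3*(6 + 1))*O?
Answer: -3314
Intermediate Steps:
-17 + (3*(6 + 1))*O = -17 + (3*(6 + 1))*(-157) = -17 + (3*7)*(-157) = -17 + 21*(-157) = -17 - 3297 = -3314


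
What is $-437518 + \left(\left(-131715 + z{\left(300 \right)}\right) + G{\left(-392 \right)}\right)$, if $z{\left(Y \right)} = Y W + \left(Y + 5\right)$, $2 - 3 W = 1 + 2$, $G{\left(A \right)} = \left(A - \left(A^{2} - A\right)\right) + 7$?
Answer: $-723469$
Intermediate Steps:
$G{\left(A \right)} = 7 - A^{2} + 2 A$ ($G{\left(A \right)} = \left(- A^{2} + 2 A\right) + 7 = 7 - A^{2} + 2 A$)
$W = - \frac{1}{3}$ ($W = \frac{2}{3} - \frac{1 + 2}{3} = \frac{2}{3} - 1 = - \frac{1}{3} \approx -0.33333$)
$z{\left(Y \right)} = 5 + \frac{2 Y}{3}$ ($z{\left(Y \right)} = Y \left(- \frac{1}{3}\right) + \left(Y + 5\right) = - \frac{Y}{3} + \left(5 + Y\right) = 5 + \frac{2 Y}{3}$)
$-437518 + \left(\left(-131715 + z{\left(300 \right)}\right) + G{\left(-392 \right)}\right) = -437518 + \left(\left(-131715 + \left(5 + \frac{2}{3} \cdot 300\right)\right) + \left(7 - \left(-392\right)^{2} + 2 \left(-392\right)\right)\right) = -437518 + \left(\left(-131715 + \left(5 + 200\right)\right) - 154441\right) = -437518 + \left(\left(-131715 + 205\right) - 154441\right) = -437518 - 285951 = -723469$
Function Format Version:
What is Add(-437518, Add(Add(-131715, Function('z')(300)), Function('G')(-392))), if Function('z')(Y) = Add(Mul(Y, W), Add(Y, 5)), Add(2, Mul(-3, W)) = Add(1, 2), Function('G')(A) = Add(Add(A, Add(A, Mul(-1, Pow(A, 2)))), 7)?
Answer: -723469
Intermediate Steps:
Function('G')(A) = Add(7, Mul(-1, Pow(A, 2)), Mul(2, A)) (Function('G')(A) = Add(Add(Mul(-1, Pow(A, 2)), Mul(2, A)), 7) = Add(7, Mul(-1, Pow(A, 2)), Mul(2, A)))
W = Rational(-1, 3) (W = Add(Rational(2, 3), Mul(Rational(-1, 3), Add(1, 2))) = Add(Rational(2, 3), Mul(Rational(-1, 3), 3)) = Add(Rational(2, 3), -1) = Rational(-1, 3) ≈ -0.33333)
Function('z')(Y) = Add(5, Mul(Rational(2, 3), Y)) (Function('z')(Y) = Add(Mul(Y, Rational(-1, 3)), Add(Y, 5)) = Add(Mul(Rational(-1, 3), Y), Add(5, Y)) = Add(5, Mul(Rational(2, 3), Y)))
Add(-437518, Add(Add(-131715, Function('z')(300)), Function('G')(-392))) = Add(-437518, Add(Add(-131715, Add(5, Mul(Rational(2, 3), 300))), Add(7, Mul(-1, Pow(-392, 2)), Mul(2, -392)))) = Add(-437518, Add(Add(-131715, Add(5, 200)), Add(7, Mul(-1, 153664), -784))) = Add(-437518, Add(Add(-131715, 205), Add(7, -153664, -784))) = Add(-437518, Add(-131510, -154441)) = Add(-437518, -285951) = -723469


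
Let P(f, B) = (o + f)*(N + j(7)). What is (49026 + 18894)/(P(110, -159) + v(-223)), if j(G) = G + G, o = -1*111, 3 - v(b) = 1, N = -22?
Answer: 6792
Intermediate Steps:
v(b) = 2 (v(b) = 3 - 1*1 = 3 - 1 = 2)
o = -111
j(G) = 2*G
P(f, B) = 888 - 8*f (P(f, B) = (-111 + f)*(-22 + 2*7) = (-111 + f)*(-22 + 14) = (-111 + f)*(-8) = 888 - 8*f)
(49026 + 18894)/(P(110, -159) + v(-223)) = (49026 + 18894)/((888 - 8*110) + 2) = 67920/((888 - 880) + 2) = 67920/(8 + 2) = 67920/10 = 67920*(⅒) = 6792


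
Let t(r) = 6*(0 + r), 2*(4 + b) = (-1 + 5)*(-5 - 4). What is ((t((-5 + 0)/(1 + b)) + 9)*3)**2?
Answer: 47961/49 ≈ 978.80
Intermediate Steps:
b = -22 (b = -4 + ((-1 + 5)*(-5 - 4))/2 = -4 + (4*(-9))/2 = -4 + (1/2)*(-36) = -4 - 18 = -22)
t(r) = 6*r
((t((-5 + 0)/(1 + b)) + 9)*3)**2 = ((6*((-5 + 0)/(1 - 22)) + 9)*3)**2 = ((6*(-5/(-21)) + 9)*3)**2 = ((6*(-5*(-1/21)) + 9)*3)**2 = ((6*(5/21) + 9)*3)**2 = ((10/7 + 9)*3)**2 = ((73/7)*3)**2 = (219/7)**2 = 47961/49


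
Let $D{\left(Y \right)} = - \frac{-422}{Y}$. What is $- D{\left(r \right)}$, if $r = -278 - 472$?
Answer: $\frac{211}{375} \approx 0.56267$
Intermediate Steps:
$r = -750$ ($r = -278 - 472 = -750$)
$D{\left(Y \right)} = \frac{422}{Y}$
$- D{\left(r \right)} = - \frac{422}{-750} = - \frac{422 \left(-1\right)}{750} = \left(-1\right) \left(- \frac{211}{375}\right) = \frac{211}{375}$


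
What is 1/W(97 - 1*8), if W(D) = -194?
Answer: -1/194 ≈ -0.0051546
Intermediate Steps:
1/W(97 - 1*8) = 1/(-194) = -1/194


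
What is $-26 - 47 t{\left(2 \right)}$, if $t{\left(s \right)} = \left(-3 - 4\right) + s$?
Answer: $209$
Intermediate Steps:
$t{\left(s \right)} = -7 + s$
$-26 - 47 t{\left(2 \right)} = -26 - 47 \left(-7 + 2\right) = -26 - -235 = -26 + 235 = 209$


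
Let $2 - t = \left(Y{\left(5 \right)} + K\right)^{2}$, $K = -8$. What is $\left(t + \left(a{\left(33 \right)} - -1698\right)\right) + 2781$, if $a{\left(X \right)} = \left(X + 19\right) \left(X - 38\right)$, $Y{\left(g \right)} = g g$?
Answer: $3932$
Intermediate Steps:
$Y{\left(g \right)} = g^{2}$
$a{\left(X \right)} = \left(-38 + X\right) \left(19 + X\right)$ ($a{\left(X \right)} = \left(19 + X\right) \left(-38 + X\right) = \left(-38 + X\right) \left(19 + X\right)$)
$t = -287$ ($t = 2 - \left(5^{2} - 8\right)^{2} = 2 - \left(25 - 8\right)^{2} = 2 - 17^{2} = 2 - 289 = -287$)
$\left(t + \left(a{\left(33 \right)} - -1698\right)\right) + 2781 = \left(-287 - -1438\right) + 2781 = \left(-287 + \left(\left(-722 + 1089 - 627\right) + 1698\right)\right) + 2781 = \left(-287 + \left(-260 + 1698\right)\right) + 2781 = \left(-287 + 1438\right) + 2781 = 1151 + 2781 = 3932$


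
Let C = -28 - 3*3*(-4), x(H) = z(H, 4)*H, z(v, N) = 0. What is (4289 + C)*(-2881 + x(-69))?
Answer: -12379657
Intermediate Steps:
x(H) = 0 (x(H) = 0*H = 0)
C = 8 (C = -28 - 9*(-4) = -28 + 36 = 8)
(4289 + C)*(-2881 + x(-69)) = (4289 + 8)*(-2881 + 0) = 4297*(-2881) = -12379657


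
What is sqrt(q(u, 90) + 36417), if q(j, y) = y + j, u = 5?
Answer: 4*sqrt(2282) ≈ 191.08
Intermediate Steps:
q(j, y) = j + y
sqrt(q(u, 90) + 36417) = sqrt((5 + 90) + 36417) = sqrt(95 + 36417) = sqrt(36512) = 4*sqrt(2282)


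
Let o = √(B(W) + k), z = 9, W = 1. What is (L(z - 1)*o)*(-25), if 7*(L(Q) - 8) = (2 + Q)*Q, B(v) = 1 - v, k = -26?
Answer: -3400*I*√26/7 ≈ -2476.7*I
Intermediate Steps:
L(Q) = 8 + Q*(2 + Q)/7 (L(Q) = 8 + ((2 + Q)*Q)/7 = 8 + (Q*(2 + Q))/7 = 8 + Q*(2 + Q)/7)
o = I*√26 (o = √((1 - 1*1) - 26) = √((1 - 1) - 26) = √(0 - 26) = √(-26) = I*√26 ≈ 5.099*I)
(L(z - 1)*o)*(-25) = ((8 + (9 - 1)²/7 + 2*(9 - 1)/7)*(I*√26))*(-25) = ((8 + (⅐)*8² + (2/7)*8)*(I*√26))*(-25) = ((8 + (⅐)*64 + 16/7)*(I*√26))*(-25) = ((8 + 64/7 + 16/7)*(I*√26))*(-25) = (136*(I*√26)/7)*(-25) = (136*I*√26/7)*(-25) = -3400*I*√26/7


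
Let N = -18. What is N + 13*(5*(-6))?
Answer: -408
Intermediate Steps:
N + 13*(5*(-6)) = -18 + 13*(5*(-6)) = -18 + 13*(-30) = -18 - 390 = -408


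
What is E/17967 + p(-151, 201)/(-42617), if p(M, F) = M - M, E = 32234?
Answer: 32234/17967 ≈ 1.7941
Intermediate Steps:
p(M, F) = 0
E/17967 + p(-151, 201)/(-42617) = 32234/17967 + 0/(-42617) = 32234*(1/17967) + 0*(-1/42617) = 32234/17967 + 0 = 32234/17967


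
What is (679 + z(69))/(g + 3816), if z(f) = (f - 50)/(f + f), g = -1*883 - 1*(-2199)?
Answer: 93721/708216 ≈ 0.13233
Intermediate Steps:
g = 1316 (g = -883 + 2199 = 1316)
z(f) = (-50 + f)/(2*f) (z(f) = (-50 + f)/((2*f)) = (-50 + f)*(1/(2*f)) = (-50 + f)/(2*f))
(679 + z(69))/(g + 3816) = (679 + (1/2)*(-50 + 69)/69)/(1316 + 3816) = (679 + (1/2)*(1/69)*19)/5132 = (679 + 19/138)*(1/5132) = (93721/138)*(1/5132) = 93721/708216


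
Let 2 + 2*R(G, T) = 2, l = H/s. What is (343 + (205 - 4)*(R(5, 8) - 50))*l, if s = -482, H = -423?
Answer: -4106061/482 ≈ -8518.8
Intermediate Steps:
l = 423/482 (l = -423/(-482) = -423*(-1/482) = 423/482 ≈ 0.87759)
R(G, T) = 0 (R(G, T) = -1 + (½)*2 = -1 + 1 = 0)
(343 + (205 - 4)*(R(5, 8) - 50))*l = (343 + (205 - 4)*(0 - 50))*(423/482) = (343 + 201*(-50))*(423/482) = (343 - 10050)*(423/482) = -9707*423/482 = -4106061/482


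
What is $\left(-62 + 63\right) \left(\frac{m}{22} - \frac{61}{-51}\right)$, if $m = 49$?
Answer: $\frac{3841}{1122} \approx 3.4234$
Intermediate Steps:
$\left(-62 + 63\right) \left(\frac{m}{22} - \frac{61}{-51}\right) = \left(-62 + 63\right) \left(\frac{49}{22} - \frac{61}{-51}\right) = 1 \left(49 \cdot \frac{1}{22} - - \frac{61}{51}\right) = 1 \left(\frac{49}{22} + \frac{61}{51}\right) = 1 \cdot \frac{3841}{1122} = \frac{3841}{1122}$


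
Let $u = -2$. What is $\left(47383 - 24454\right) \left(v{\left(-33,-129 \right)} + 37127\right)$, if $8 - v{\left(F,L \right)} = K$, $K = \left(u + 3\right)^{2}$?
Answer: $851445486$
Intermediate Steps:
$K = 1$ ($K = \left(-2 + 3\right)^{2} = 1^{2} = 1$)
$v{\left(F,L \right)} = 7$ ($v{\left(F,L \right)} = 8 - 1 = 7$)
$\left(47383 - 24454\right) \left(v{\left(-33,-129 \right)} + 37127\right) = \left(47383 - 24454\right) \left(7 + 37127\right) = 22929 \cdot 37134 = 851445486$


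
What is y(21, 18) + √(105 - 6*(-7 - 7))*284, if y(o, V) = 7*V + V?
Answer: 144 + 852*√21 ≈ 4048.4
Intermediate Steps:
y(o, V) = 8*V
y(21, 18) + √(105 - 6*(-7 - 7))*284 = 8*18 + √(105 - 6*(-7 - 7))*284 = 144 + √(105 - 6*(-14))*284 = 144 + √(105 + 84)*284 = 144 + √189*284 = 144 + (3*√21)*284 = 144 + 852*√21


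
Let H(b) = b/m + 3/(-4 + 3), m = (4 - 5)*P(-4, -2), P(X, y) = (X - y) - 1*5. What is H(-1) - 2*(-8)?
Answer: 90/7 ≈ 12.857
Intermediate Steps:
P(X, y) = -5 + X - y (P(X, y) = (X - y) - 5 = -5 + X - y)
m = 7 (m = (4 - 5)*(-5 - 4 - 1*(-2)) = -(-5 - 4 + 2) = -1*(-7) = 7)
H(b) = -3 + b/7 (H(b) = b/7 + 3/(-4 + 3) = b*(⅐) + 3/(-1) = b/7 + 3*(-1) = b/7 - 3 = -3 + b/7)
H(-1) - 2*(-8) = (-3 + (⅐)*(-1)) - 2*(-8) = (-3 - ⅐) + 16 = -22/7 + 16 = 90/7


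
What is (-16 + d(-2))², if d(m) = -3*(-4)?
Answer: 16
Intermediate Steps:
d(m) = 12
(-16 + d(-2))² = (-16 + 12)² = (-4)² = 16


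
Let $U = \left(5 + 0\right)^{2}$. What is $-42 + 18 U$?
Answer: $408$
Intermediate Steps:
$U = 25$ ($U = 5^{2} = 25$)
$-42 + 18 U = -42 + 18 \cdot 25 = -42 + 450 = 408$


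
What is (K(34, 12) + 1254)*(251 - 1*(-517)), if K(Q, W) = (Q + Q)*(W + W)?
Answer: 2216448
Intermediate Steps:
K(Q, W) = 4*Q*W (K(Q, W) = (2*Q)*(2*W) = 4*Q*W)
(K(34, 12) + 1254)*(251 - 1*(-517)) = (4*34*12 + 1254)*(251 - 1*(-517)) = (1632 + 1254)*(251 + 517) = 2886*768 = 2216448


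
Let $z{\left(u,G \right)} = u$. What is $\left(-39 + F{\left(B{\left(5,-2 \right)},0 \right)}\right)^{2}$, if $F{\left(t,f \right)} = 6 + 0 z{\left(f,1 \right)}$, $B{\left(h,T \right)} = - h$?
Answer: $1089$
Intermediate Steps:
$F{\left(t,f \right)} = 6$ ($F{\left(t,f \right)} = 6 + 0 f = 6 + 0 = 6$)
$\left(-39 + F{\left(B{\left(5,-2 \right)},0 \right)}\right)^{2} = \left(-39 + 6\right)^{2} = \left(-33\right)^{2} = 1089$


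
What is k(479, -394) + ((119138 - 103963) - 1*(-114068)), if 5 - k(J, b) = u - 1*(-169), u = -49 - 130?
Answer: 129258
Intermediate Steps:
u = -179
k(J, b) = 15 (k(J, b) = 5 - (-179 - 1*(-169)) = 5 - (-179 + 169) = 5 - 1*(-10) = 5 + 10 = 15)
k(479, -394) + ((119138 - 103963) - 1*(-114068)) = 15 + ((119138 - 103963) - 1*(-114068)) = 15 + (15175 + 114068) = 15 + 129243 = 129258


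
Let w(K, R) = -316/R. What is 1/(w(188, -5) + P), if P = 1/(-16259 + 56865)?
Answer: 203030/12831501 ≈ 0.015823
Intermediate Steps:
P = 1/40606 ≈ 2.4627e-5
1/(w(188, -5) + P) = 1/(-316/(-5) + 1/40606) = 1/(-316*(-⅕) + 1/40606) = 1/(316/5 + 1/40606) = 1/(12831501/203030) = 203030/12831501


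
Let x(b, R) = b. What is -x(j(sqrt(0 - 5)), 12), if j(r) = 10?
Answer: -10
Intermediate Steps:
-x(j(sqrt(0 - 5)), 12) = -1*10 = -10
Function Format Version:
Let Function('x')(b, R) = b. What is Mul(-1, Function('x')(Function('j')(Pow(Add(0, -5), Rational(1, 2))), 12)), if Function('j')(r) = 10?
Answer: -10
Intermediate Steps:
Mul(-1, Function('x')(Function('j')(Pow(Add(0, -5), Rational(1, 2))), 12)) = Mul(-1, 10) = -10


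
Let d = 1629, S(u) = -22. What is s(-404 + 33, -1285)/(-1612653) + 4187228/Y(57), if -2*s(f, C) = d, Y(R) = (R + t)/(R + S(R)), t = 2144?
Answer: 157559403099103/2366299502 ≈ 66585.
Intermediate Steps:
Y(R) = (2144 + R)/(-22 + R) (Y(R) = (R + 2144)/(R - 22) = (2144 + R)/(-22 + R))
s(f, C) = -1629/2 (s(f, C) = -½*1629 = -1629/2)
s(-404 + 33, -1285)/(-1612653) + 4187228/Y(57) = -1629/2/(-1612653) + 4187228/(((2144 + 57)/(-22 + 57))) = -1629/2*(-1/1612653) + 4187228/((2201/35)) = 543/1075102 + 4187228/(((1/35)*2201)) = 543/1075102 + 4187228/(2201/35) = 543/1075102 + 4187228*(35/2201) = 543/1075102 + 146552980/2201 = 157559403099103/2366299502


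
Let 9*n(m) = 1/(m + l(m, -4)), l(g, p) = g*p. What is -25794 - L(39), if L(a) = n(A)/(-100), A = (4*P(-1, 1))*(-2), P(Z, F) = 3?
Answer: -1671451199/64800 ≈ -25794.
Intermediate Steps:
A = -24 (A = (4*3)*(-2) = 12*(-2) = -24)
n(m) = -1/(27*m) (n(m) = 1/(9*(m + m*(-4))) = 1/(9*(m - 4*m)) = 1/(9*((-3*m))) = (-1/(3*m))/9 = -1/(27*m))
L(a) = -1/64800 (L(a) = -1/27/(-24)/(-100) = -1/27*(-1/24)*(-1/100) = (1/648)*(-1/100) = -1/64800)
-25794 - L(39) = -25794 - 1*(-1/64800) = -25794 + 1/64800 = -1671451199/64800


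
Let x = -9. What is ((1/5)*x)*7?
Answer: -63/5 ≈ -12.600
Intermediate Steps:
((1/5)*x)*7 = ((1/5)*(-9))*7 = ((1*(⅕))*(-9))*7 = ((⅕)*(-9))*7 = -9/5*7 = -63/5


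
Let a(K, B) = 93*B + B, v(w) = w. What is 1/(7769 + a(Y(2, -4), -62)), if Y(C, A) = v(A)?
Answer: 1/1941 ≈ 0.00051520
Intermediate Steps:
Y(C, A) = A
a(K, B) = 94*B
1/(7769 + a(Y(2, -4), -62)) = 1/(7769 + 94*(-62)) = 1/(7769 - 5828) = 1/1941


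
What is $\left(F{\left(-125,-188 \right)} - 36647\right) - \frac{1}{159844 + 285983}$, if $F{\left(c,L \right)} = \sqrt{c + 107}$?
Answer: $- \frac{16338222070}{445827} + 3 i \sqrt{2} \approx -36647.0 + 4.2426 i$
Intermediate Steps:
$F{\left(c,L \right)} = \sqrt{107 + c}$
$\left(F{\left(-125,-188 \right)} - 36647\right) - \frac{1}{159844 + 285983} = \left(\sqrt{107 - 125} - 36647\right) - \frac{1}{159844 + 285983} = \left(\sqrt{-18} - 36647\right) - \frac{1}{445827} = \left(3 i \sqrt{2} - 36647\right) - \frac{1}{445827} = \left(-36647 + 3 i \sqrt{2}\right) - \frac{1}{445827} = - \frac{16338222070}{445827} + 3 i \sqrt{2}$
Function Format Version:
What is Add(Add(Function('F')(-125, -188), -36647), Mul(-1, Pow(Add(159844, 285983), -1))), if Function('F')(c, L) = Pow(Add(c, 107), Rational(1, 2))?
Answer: Add(Rational(-16338222070, 445827), Mul(3, I, Pow(2, Rational(1, 2)))) ≈ Add(-36647., Mul(4.2426, I))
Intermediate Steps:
Function('F')(c, L) = Pow(Add(107, c), Rational(1, 2))
Add(Add(Function('F')(-125, -188), -36647), Mul(-1, Pow(Add(159844, 285983), -1))) = Add(Add(Pow(Add(107, -125), Rational(1, 2)), -36647), Mul(-1, Pow(Add(159844, 285983), -1))) = Add(Add(Pow(-18, Rational(1, 2)), -36647), Mul(-1, Pow(445827, -1))) = Add(Add(Mul(3, I, Pow(2, Rational(1, 2))), -36647), Mul(-1, Rational(1, 445827))) = Add(Add(-36647, Mul(3, I, Pow(2, Rational(1, 2)))), Rational(-1, 445827)) = Add(Rational(-16338222070, 445827), Mul(3, I, Pow(2, Rational(1, 2))))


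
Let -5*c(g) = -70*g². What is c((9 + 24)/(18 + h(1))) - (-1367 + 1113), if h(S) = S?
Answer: 106940/361 ≈ 296.23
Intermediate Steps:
c(g) = 14*g² (c(g) = -(-14)*g² = 14*g²)
c((9 + 24)/(18 + h(1))) - (-1367 + 1113) = 14*((9 + 24)/(18 + 1))² - (-1367 + 1113) = 14*(33/19)² - 1*(-254) = 14*(33*(1/19))² + 254 = 14*(33/19)² + 254 = 14*(1089/361) + 254 = 15246/361 + 254 = 106940/361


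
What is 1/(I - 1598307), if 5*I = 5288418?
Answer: -5/2703117 ≈ -1.8497e-6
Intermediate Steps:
I = 5288418/5 (I = (⅕)*5288418 = 5288418/5 ≈ 1.0577e+6)
1/(I - 1598307) = 1/(5288418/5 - 1598307) = 1/(-2703117/5) = -5/2703117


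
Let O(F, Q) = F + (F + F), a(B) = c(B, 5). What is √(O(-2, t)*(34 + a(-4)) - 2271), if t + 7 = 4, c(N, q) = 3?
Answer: 3*I*√277 ≈ 49.93*I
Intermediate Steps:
a(B) = 3
t = -3 (t = -7 + 4 = -3)
O(F, Q) = 3*F (O(F, Q) = F + 2*F = 3*F)
√(O(-2, t)*(34 + a(-4)) - 2271) = √((3*(-2))*(34 + 3) - 2271) = √(-6*37 - 2271) = √(-222 - 2271) = √(-2493) = 3*I*√277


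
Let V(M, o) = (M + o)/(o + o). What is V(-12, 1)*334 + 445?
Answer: -1392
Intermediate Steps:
V(M, o) = (M + o)/(2*o) (V(M, o) = (M + o)/((2*o)) = (M + o)*(1/(2*o)) = (M + o)/(2*o))
V(-12, 1)*334 + 445 = ((½)*(-12 + 1)/1)*334 + 445 = ((½)*1*(-11))*334 + 445 = -11/2*334 + 445 = -1837 + 445 = -1392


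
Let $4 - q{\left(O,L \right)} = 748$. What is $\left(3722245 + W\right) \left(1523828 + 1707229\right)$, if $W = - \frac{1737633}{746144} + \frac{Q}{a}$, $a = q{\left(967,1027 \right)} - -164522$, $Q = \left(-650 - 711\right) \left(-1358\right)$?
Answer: $\frac{734850236860780873515183}{61100986016} \approx 1.2027 \cdot 10^{13}$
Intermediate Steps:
$q{\left(O,L \right)} = -744$ ($q{\left(O,L \right)} = 4 - 748 = -744$)
$Q = 1848238$ ($Q = \left(-1361\right) \left(-1358\right) = 1848238$)
$a = 163778$ ($a = -744 - -164522 = -744 + 164522 = 163778$)
$W = \frac{547232818399}{61100986016}$ ($W = - \frac{1737633}{746144} + \frac{1848238}{163778} = \left(-1737633\right) \frac{1}{746144} + 1848238 \cdot \frac{1}{163778} = - \frac{1737633}{746144} + \frac{924119}{81889} = \frac{547232818399}{61100986016} \approx 8.9562$)
$\left(3722245 + W\right) \left(1523828 + 1707229\right) = \left(3722245 + \frac{547232818399}{61100986016}\right) \left(1523828 + 1707229\right) = \frac{227433386925944319}{61100986016} \cdot 3231057 = \frac{734850236860780873515183}{61100986016}$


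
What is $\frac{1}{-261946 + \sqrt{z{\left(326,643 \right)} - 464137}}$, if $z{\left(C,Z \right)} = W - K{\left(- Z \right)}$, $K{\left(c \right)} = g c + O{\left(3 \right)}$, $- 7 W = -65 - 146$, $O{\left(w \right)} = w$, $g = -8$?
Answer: $- \frac{1833622}{480313233189} - \frac{i \sqrt{22993439}}{480313233189} \approx -3.8176 \cdot 10^{-6} - 9.9834 \cdot 10^{-9} i$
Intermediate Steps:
$W = \frac{211}{7}$ ($W = - \frac{-65 - 146}{7} = \left(- \frac{1}{7}\right) \left(-211\right) = \frac{211}{7} \approx 30.143$)
$K{\left(c \right)} = 3 - 8 c$ ($K{\left(c \right)} = - 8 c + 3 = 3 - 8 c$)
$z{\left(C,Z \right)} = \frac{190}{7} - 8 Z$ ($z{\left(C,Z \right)} = \frac{211}{7} - \left(3 - 8 \left(- Z\right)\right) = \frac{211}{7} - \left(3 + 8 Z\right) = \frac{190}{7} - 8 Z$)
$\frac{1}{-261946 + \sqrt{z{\left(326,643 \right)} - 464137}} = \frac{1}{-261946 + \sqrt{\left(\frac{190}{7} - 5144\right) - 464137}} = \frac{1}{-261946 + \sqrt{- \frac{35818}{7} - 464137}} = \frac{1}{-261946 + \sqrt{- \frac{3284777}{7}}} = \frac{1}{-261946 + \frac{i \sqrt{22993439}}{7}}$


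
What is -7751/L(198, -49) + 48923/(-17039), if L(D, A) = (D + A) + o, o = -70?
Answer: -135934206/1346081 ≈ -100.99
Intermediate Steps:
L(D, A) = -70 + A + D (L(D, A) = (D + A) - 70 = (A + D) - 70 = -70 + A + D)
-7751/L(198, -49) + 48923/(-17039) = -7751/(-70 - 49 + 198) + 48923/(-17039) = -7751/79 + 48923*(-1/17039) = -7751*1/79 - 48923/17039 = -7751/79 - 48923/17039 = -135934206/1346081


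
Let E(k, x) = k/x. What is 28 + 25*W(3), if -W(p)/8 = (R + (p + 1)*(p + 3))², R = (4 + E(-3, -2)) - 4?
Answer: -130022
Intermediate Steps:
R = 3/2 (R = (4 - 3/(-2)) - 4 = (4 - 3*(-½)) - 4 = (4 + 3/2) - 4 = 11/2 - 4 = 3/2 ≈ 1.5000)
W(p) = -8*(3/2 + (1 + p)*(3 + p))² (W(p) = -8*(3/2 + (p + 1)*(p + 3))² = -8*(3/2 + (1 + p)*(3 + p))²)
28 + 25*W(3) = 28 + 25*(-2*(9 + 2*3² + 8*3)²) = 28 + 25*(-2*(9 + 2*9 + 24)²) = 28 + 25*(-2*(9 + 18 + 24)²) = 28 + 25*(-2*51²) = 28 + 25*(-2*2601) = 28 + 25*(-5202) = 28 - 130050 = -130022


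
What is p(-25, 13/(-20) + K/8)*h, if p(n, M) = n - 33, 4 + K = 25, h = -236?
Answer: 13688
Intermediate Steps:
K = 21 (K = -4 + 25 = 21)
p(n, M) = -33 + n
p(-25, 13/(-20) + K/8)*h = (-33 - 25)*(-236) = -58*(-236) = 13688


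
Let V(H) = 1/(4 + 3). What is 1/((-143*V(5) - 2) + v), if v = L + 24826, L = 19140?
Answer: 7/307605 ≈ 2.2756e-5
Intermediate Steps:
V(H) = ⅐ (V(H) = 1/7 = ⅐)
v = 43966 (v = 19140 + 24826 = 43966)
1/((-143*V(5) - 2) + v) = 1/((-143*⅐ - 2) + 43966) = 1/((-143/7 - 2) + 43966) = 1/(-157/7 + 43966) = 1/(307605/7) = 7/307605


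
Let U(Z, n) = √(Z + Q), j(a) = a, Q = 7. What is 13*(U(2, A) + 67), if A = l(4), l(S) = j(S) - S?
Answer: 910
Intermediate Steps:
l(S) = 0 (l(S) = S - S = 0)
A = 0
U(Z, n) = √(7 + Z) (U(Z, n) = √(Z + 7) = √(7 + Z))
13*(U(2, A) + 67) = 13*(√(7 + 2) + 67) = 13*(√9 + 67) = 13*(3 + 67) = 13*70 = 910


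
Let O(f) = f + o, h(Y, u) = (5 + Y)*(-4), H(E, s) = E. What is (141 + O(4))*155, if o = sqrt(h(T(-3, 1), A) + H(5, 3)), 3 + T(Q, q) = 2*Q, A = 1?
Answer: 22475 + 155*sqrt(21) ≈ 23185.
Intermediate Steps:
T(Q, q) = -3 + 2*Q
h(Y, u) = -20 - 4*Y
o = sqrt(21) (o = sqrt((-20 - 4*(-3 + 2*(-3))) + 5) = sqrt((-20 - 4*(-3 - 6)) + 5) = sqrt((-20 - 4*(-9)) + 5) = sqrt((-20 + 36) + 5) = sqrt(16 + 5) = sqrt(21) ≈ 4.5826)
O(f) = f + sqrt(21)
(141 + O(4))*155 = (141 + (4 + sqrt(21)))*155 = (145 + sqrt(21))*155 = 22475 + 155*sqrt(21)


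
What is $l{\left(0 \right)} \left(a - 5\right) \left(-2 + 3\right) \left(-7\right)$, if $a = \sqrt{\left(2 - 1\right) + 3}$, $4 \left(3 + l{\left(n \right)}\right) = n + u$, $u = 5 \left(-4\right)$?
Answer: $-168$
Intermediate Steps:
$u = -20$
$l{\left(n \right)} = -8 + \frac{n}{4}$ ($l{\left(n \right)} = -3 + \frac{n - 20}{4} = -3 + \frac{-20 + n}{4} = -3 + \left(-5 + \frac{n}{4}\right) = -8 + \frac{n}{4}$)
$a = 2$ ($a = \sqrt{\left(2 - 1\right) + 3} = \sqrt{1 + 3} = \sqrt{4} = 2$)
$l{\left(0 \right)} \left(a - 5\right) \left(-2 + 3\right) \left(-7\right) = \left(-8 + \frac{1}{4} \cdot 0\right) \left(2 - 5\right) \left(-2 + 3\right) \left(-7\right) = \left(-8 + 0\right) \left(\left(-3\right) 1\right) \left(-7\right) = \left(-8\right) \left(-3\right) \left(-7\right) = 24 \left(-7\right) = -168$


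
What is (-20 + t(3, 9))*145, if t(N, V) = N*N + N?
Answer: -1160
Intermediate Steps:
t(N, V) = N + N**2 (t(N, V) = N**2 + N = N + N**2)
(-20 + t(3, 9))*145 = (-20 + 3*(1 + 3))*145 = (-20 + 3*4)*145 = (-20 + 12)*145 = -8*145 = -1160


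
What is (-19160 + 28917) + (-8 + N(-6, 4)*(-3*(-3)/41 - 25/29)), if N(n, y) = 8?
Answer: 11585449/1189 ≈ 9743.9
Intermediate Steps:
(-19160 + 28917) + (-8 + N(-6, 4)*(-3*(-3)/41 - 25/29)) = (-19160 + 28917) + (-8 + 8*(-3*(-3)/41 - 25/29)) = 9757 + (-8 + 8*(9*(1/41) - 25*1/29)) = 9757 + (-8 + 8*(9/41 - 25/29)) = 9757 + (-8 + 8*(-764/1189)) = 9757 + (-8 - 6112/1189) = 9757 - 15624/1189 = 11585449/1189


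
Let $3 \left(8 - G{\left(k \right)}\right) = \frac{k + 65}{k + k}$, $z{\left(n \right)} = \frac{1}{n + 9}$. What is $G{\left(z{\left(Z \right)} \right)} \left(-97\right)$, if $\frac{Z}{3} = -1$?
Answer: $\frac{33271}{6} \approx 5545.2$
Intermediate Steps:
$Z = -3$ ($Z = 3 \left(-1\right) = -3$)
$z{\left(n \right)} = \frac{1}{9 + n}$
$G{\left(k \right)} = 8 - \frac{65 + k}{6 k}$ ($G{\left(k \right)} = 8 - \frac{\left(k + 65\right) \frac{1}{k + k}}{3} = 8 - \frac{\left(65 + k\right) \frac{1}{2 k}}{3} = 8 - \frac{\frac{1}{2} \frac{1}{k} \left(65 + k\right)}{3} = 8 - \frac{65 + k}{6 k}$)
$G{\left(z{\left(Z \right)} \right)} \left(-97\right) = \frac{-65 + \frac{47}{9 - 3}}{6 \frac{1}{9 - 3}} \left(-97\right) = \frac{-65 + \frac{47}{6}}{6 \cdot \frac{1}{6}} \left(-97\right) = \frac{\frac{1}{\frac{1}{6}} \left(-65 + 47 \cdot \frac{1}{6}\right)}{6} \left(-97\right) = \frac{1}{6} \cdot 6 \left(-65 + \frac{47}{6}\right) \left(-97\right) = \frac{1}{6} \cdot 6 \left(- \frac{343}{6}\right) \left(-97\right) = \left(- \frac{343}{6}\right) \left(-97\right) = \frac{33271}{6}$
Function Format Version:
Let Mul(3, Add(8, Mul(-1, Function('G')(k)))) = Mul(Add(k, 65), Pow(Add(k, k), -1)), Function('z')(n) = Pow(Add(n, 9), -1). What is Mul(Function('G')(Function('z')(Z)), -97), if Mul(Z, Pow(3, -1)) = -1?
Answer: Rational(33271, 6) ≈ 5545.2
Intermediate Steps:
Z = -3 (Z = Mul(3, -1) = -3)
Function('z')(n) = Pow(Add(9, n), -1)
Function('G')(k) = Add(8, Mul(Rational(-1, 6), Pow(k, -1), Add(65, k))) (Function('G')(k) = Add(8, Mul(Rational(-1, 3), Mul(Add(k, 65), Pow(Add(k, k), -1)))) = Add(8, Mul(Rational(-1, 3), Mul(Add(65, k), Pow(Mul(2, k), -1)))) = Add(8, Mul(Rational(-1, 3), Mul(Add(65, k), Mul(Rational(1, 2), Pow(k, -1))))) = Add(8, Mul(Rational(-1, 3), Mul(Rational(1, 2), Pow(k, -1), Add(65, k)))) = Add(8, Mul(Rational(-1, 6), Pow(k, -1), Add(65, k))))
Mul(Function('G')(Function('z')(Z)), -97) = Mul(Mul(Rational(1, 6), Pow(Pow(Add(9, -3), -1), -1), Add(-65, Mul(47, Pow(Add(9, -3), -1)))), -97) = Mul(Mul(Rational(1, 6), Pow(Pow(6, -1), -1), Add(-65, Mul(47, Pow(6, -1)))), -97) = Mul(Mul(Rational(1, 6), Pow(Rational(1, 6), -1), Add(-65, Mul(47, Rational(1, 6)))), -97) = Mul(Mul(Rational(1, 6), 6, Add(-65, Rational(47, 6))), -97) = Mul(Mul(Rational(1, 6), 6, Rational(-343, 6)), -97) = Mul(Rational(-343, 6), -97) = Rational(33271, 6)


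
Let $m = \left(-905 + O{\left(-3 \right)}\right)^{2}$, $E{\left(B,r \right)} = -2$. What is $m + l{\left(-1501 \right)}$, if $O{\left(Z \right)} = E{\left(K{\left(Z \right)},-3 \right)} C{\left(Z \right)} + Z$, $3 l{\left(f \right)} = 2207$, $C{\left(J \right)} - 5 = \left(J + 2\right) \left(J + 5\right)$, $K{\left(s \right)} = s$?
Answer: $\frac{2508395}{3} \approx 8.3613 \cdot 10^{5}$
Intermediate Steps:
$C{\left(J \right)} = 5 + \left(2 + J\right) \left(5 + J\right)$ ($C{\left(J \right)} = 5 + \left(J + 2\right) \left(J + 5\right) = 5 + \left(2 + J\right) \left(5 + J\right)$)
$l{\left(f \right)} = \frac{2207}{3}$ ($l{\left(f \right)} = \frac{1}{3} \cdot 2207 = \frac{2207}{3}$)
$O{\left(Z \right)} = -30 - 13 Z - 2 Z^{2}$ ($O{\left(Z \right)} = - 2 \left(15 + Z^{2} + 7 Z\right) + Z = \left(-30 - 14 Z - 2 Z^{2}\right) + Z = -30 - 13 Z - 2 Z^{2}$)
$m = 835396$ ($m = \left(-905 - \left(-9 + 18\right)\right)^{2} = \left(-905 - 9\right)^{2} = \left(-914\right)^{2} = 835396$)
$m + l{\left(-1501 \right)} = 835396 + \frac{2207}{3} = \frac{2508395}{3}$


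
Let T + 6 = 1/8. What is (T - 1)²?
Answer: 3025/64 ≈ 47.266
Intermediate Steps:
T = -47/8 (T = -6 + 1/8 = -6 + ⅛ = -47/8 ≈ -5.8750)
(T - 1)² = (-47/8 - 1)² = (-55/8)² = 3025/64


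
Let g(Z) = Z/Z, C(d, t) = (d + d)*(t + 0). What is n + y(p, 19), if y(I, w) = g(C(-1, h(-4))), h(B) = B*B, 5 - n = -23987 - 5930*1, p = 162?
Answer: 29923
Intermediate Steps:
n = 29922 (n = 5 - (-23987 - 5930*1) = 5 - (-23987 - 5930) = 5 - 1*(-29917) = 5 + 29917 = 29922)
h(B) = B²
C(d, t) = 2*d*t (C(d, t) = (2*d)*t = 2*d*t)
g(Z) = 1
y(I, w) = 1
n + y(p, 19) = 29922 + 1 = 29923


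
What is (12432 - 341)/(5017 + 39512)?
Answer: 12091/44529 ≈ 0.27153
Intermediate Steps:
(12432 - 341)/(5017 + 39512) = 12091/44529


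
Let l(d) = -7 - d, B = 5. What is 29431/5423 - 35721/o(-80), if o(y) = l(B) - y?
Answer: -11277275/21692 ≈ -519.88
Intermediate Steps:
o(y) = -12 - y (o(y) = (-7 - 1*5) - y = (-7 - 5) - y = -12 - y)
29431/5423 - 35721/o(-80) = 29431/5423 - 35721/(-12 - 1*(-80)) = 29431*(1/5423) - 35721/(-12 + 80) = 29431/5423 - 35721/68 = -11277275/21692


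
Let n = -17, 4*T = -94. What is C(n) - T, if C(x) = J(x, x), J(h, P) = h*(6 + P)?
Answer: 421/2 ≈ 210.50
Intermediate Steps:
T = -47/2 (T = (¼)*(-94) = -47/2 ≈ -23.500)
C(x) = x*(6 + x)
C(n) - T = -17*(6 - 17) - 1*(-47/2) = -17*(-11) + 47/2 = 187 + 47/2 = 421/2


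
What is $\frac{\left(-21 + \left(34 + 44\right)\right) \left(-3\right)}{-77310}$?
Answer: $\frac{19}{8590} \approx 0.0022119$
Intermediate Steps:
$\frac{\left(-21 + \left(34 + 44\right)\right) \left(-3\right)}{-77310} = \left(-21 + 78\right) \left(-3\right) \left(- \frac{1}{77310}\right) = 57 \left(-3\right) \left(- \frac{1}{77310}\right) = \left(-171\right) \left(- \frac{1}{77310}\right) = \frac{19}{8590}$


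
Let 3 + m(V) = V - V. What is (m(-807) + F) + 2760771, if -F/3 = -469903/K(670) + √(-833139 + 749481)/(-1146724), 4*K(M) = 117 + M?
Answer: 2178363252/787 + 3*I*√83658/1146724 ≈ 2.7679e+6 + 0.00075669*I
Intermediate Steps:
K(M) = 117/4 + M/4 (K(M) = (117 + M)/4 = 117/4 + M/4)
m(V) = -3 (m(V) = -3 + (V - V) = -3 + 0 = -3)
F = 5638836/787 + 3*I*√83658/1146724 (F = -3*(-469903/(117/4 + (¼)*670) + √(-833139 + 749481)/(-1146724)) = -3*(-469903/(117/4 + 335/2) + √(-83658)*(-1/1146724)) = -3*(-469903/787/4 + (I*√83658)*(-1/1146724)) = -3*(-469903*4/787 - I*√83658/1146724) = -3*(-1879612/787 - I*√83658/1146724) = 5638836/787 + 3*I*√83658/1146724 ≈ 7165.0 + 0.00075669*I)
(m(-807) + F) + 2760771 = (-3 + (5638836/787 + 3*I*√83658/1146724)) + 2760771 = (5636475/787 + 3*I*√83658/1146724) + 2760771 = 2178363252/787 + 3*I*√83658/1146724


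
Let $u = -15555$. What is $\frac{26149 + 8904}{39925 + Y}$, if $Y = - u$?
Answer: $\frac{35053}{55480} \approx 0.63181$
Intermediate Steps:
$Y = 15555$ ($Y = \left(-1\right) \left(-15555\right) = 15555$)
$\frac{26149 + 8904}{39925 + Y} = \frac{26149 + 8904}{39925 + 15555} = \frac{35053}{55480}$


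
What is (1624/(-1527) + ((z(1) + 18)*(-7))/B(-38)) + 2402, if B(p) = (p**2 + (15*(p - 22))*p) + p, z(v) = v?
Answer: 6870504331/2861598 ≈ 2400.9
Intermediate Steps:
B(p) = p + p**2 + p*(-330 + 15*p) (B(p) = (p**2 + (15*(-22 + p))*p) + p = (p**2 + (-330 + 15*p)*p) + p = (p**2 + p*(-330 + 15*p)) + p = p + p**2 + p*(-330 + 15*p))
(1624/(-1527) + ((z(1) + 18)*(-7))/B(-38)) + 2402 = (1624/(-1527) + ((1 + 18)*(-7))/((-38*(-329 + 16*(-38))))) + 2402 = (1624*(-1/1527) + (19*(-7))/((-38*(-329 - 608)))) + 2402 = (-1624/1527 - 133/((-38*(-937)))) + 2402 = (-1624/1527 - 133/35606) + 2402 = (-1624/1527 - 133*1/35606) + 2402 = (-1624/1527 - 7/1874) + 2402 = -3054065/2861598 + 2402 = 6870504331/2861598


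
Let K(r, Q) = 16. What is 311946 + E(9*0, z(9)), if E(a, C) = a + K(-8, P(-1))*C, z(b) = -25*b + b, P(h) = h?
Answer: 308490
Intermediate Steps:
z(b) = -24*b
E(a, C) = a + 16*C
311946 + E(9*0, z(9)) = 311946 + (9*0 + 16*(-24*9)) = 311946 + (0 + 16*(-216)) = 311946 + (0 - 3456) = 311946 - 3456 = 308490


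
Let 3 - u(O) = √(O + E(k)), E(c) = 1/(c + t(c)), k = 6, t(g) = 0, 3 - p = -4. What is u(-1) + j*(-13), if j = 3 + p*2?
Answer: -218 - I*√30/6 ≈ -218.0 - 0.91287*I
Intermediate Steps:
p = 7 (p = 3 - 1*(-4) = 3 + 4 = 7)
E(c) = 1/c (E(c) = 1/(c + 0) = 1/c)
j = 17 (j = 3 + 7*2 = 3 + 14 = 17)
u(O) = 3 - √(⅙ + O) (u(O) = 3 - √(O + 1/6) = 3 - √(O + ⅙) = 3 - √(⅙ + O))
u(-1) + j*(-13) = (3 - √(6 + 36*(-1))/6) + 17*(-13) = (3 - √(6 - 36)/6) - 221 = (3 - I*√30/6) - 221 = -218 - I*√30/6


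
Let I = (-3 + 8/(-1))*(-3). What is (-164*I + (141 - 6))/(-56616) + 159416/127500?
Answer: 808192813/601545000 ≈ 1.3435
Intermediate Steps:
I = 33 (I = (-3 + 8*(-1))*(-3) = (-3 - 8)*(-3) = -11*(-3) = 33)
(-164*I + (141 - 6))/(-56616) + 159416/127500 = (-164*33 + (141 - 6))/(-56616) + 159416/127500 = (-5412 + 135)*(-1/56616) + 159416*(1/127500) = -5277*(-1/56616) + 39854/31875 = 1759/18872 + 39854/31875 = 808192813/601545000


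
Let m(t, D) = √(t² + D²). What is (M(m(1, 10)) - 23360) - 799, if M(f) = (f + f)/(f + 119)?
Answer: -169837871/7030 + 119*√101/7030 ≈ -24159.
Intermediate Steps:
m(t, D) = √(D² + t²)
M(f) = 2*f/(119 + f) (M(f) = (2*f)/(119 + f) = 2*f/(119 + f))
(M(m(1, 10)) - 23360) - 799 = (2*√(10² + 1²)/(119 + √(10² + 1²)) - 23360) - 799 = (2*√(100 + 1)/(119 + √(100 + 1)) - 23360) - 799 = (2*√101/(119 + √101) - 23360) - 799 = (-23360 + 2*√101/(119 + √101)) - 799 = -24159 + 2*√101/(119 + √101)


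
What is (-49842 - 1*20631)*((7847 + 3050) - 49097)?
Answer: 2692068600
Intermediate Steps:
(-49842 - 1*20631)*((7847 + 3050) - 49097) = (-49842 - 20631)*(10897 - 49097) = -70473*(-38200) = 2692068600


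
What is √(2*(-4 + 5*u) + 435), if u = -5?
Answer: √377 ≈ 19.416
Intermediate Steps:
√(2*(-4 + 5*u) + 435) = √(2*(-4 + 5*(-5)) + 435) = √(2*(-4 - 25) + 435) = √(2*(-29) + 435) = √(-58 + 435) = √377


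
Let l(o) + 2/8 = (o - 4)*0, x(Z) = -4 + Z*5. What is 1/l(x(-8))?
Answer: -4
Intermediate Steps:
x(Z) = -4 + 5*Z
l(o) = -¼ (l(o) = -¼ + (o - 4)*0 = -¼ + (-4 + o)*0 = -¼ + 0 = -¼)
1/l(x(-8)) = 1/(-¼) = -4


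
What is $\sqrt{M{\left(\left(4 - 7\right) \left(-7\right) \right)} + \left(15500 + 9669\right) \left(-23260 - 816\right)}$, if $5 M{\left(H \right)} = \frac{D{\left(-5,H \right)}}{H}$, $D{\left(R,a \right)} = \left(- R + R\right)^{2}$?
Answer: $2 i \sqrt{151492211} \approx 24616.0 i$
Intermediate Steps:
$D{\left(R,a \right)} = 0$ ($D{\left(R,a \right)} = 0^{2} = 0$)
$M{\left(H \right)} = 0$ ($M{\left(H \right)} = \frac{0 \frac{1}{H}}{5} = \frac{1}{5} \cdot 0 = 0$)
$\sqrt{M{\left(\left(4 - 7\right) \left(-7\right) \right)} + \left(15500 + 9669\right) \left(-23260 - 816\right)} = \sqrt{0 + \left(15500 + 9669\right) \left(-23260 - 816\right)} = \sqrt{0 + 25169 \left(-24076\right)} = \sqrt{0 - 605968844} = \sqrt{-605968844} = 2 i \sqrt{151492211}$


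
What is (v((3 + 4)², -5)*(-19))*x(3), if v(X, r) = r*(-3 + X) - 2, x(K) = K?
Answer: 13224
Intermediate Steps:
v(X, r) = -2 + r*(-3 + X)
(v((3 + 4)², -5)*(-19))*x(3) = ((-2 - 3*(-5) + (3 + 4)²*(-5))*(-19))*3 = ((-2 + 15 + 7²*(-5))*(-19))*3 = ((-2 + 15 + 49*(-5))*(-19))*3 = ((-2 + 15 - 245)*(-19))*3 = -232*(-19)*3 = 4408*3 = 13224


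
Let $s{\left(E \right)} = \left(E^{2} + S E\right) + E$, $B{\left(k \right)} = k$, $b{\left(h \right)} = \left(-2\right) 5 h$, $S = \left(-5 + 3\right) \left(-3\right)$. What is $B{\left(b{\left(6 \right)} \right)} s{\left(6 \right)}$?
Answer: $-4680$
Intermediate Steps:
$S = 6$ ($S = \left(-2\right) \left(-3\right) = 6$)
$b{\left(h \right)} = - 10 h$
$s{\left(E \right)} = E^{2} + 7 E$ ($s{\left(E \right)} = \left(E^{2} + 6 E\right) + E = E^{2} + 7 E$)
$B{\left(b{\left(6 \right)} \right)} s{\left(6 \right)} = \left(-10\right) 6 \cdot 6 \left(7 + 6\right) = - 60 \cdot 6 \cdot 13 = \left(-60\right) 78 = -4680$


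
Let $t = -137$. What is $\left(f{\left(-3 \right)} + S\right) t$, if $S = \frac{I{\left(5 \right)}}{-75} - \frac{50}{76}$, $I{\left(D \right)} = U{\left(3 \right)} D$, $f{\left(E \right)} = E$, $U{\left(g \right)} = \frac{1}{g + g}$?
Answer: $\frac{429769}{855} \approx 502.65$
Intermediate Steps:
$U{\left(g \right)} = \frac{1}{2 g}$
$I{\left(D \right)} = \frac{D}{6}$ ($I{\left(D \right)} = \frac{1}{2 \cdot 3} D = \frac{1}{2} \cdot \frac{1}{3} D = \frac{D}{6}$)
$S = - \frac{572}{855}$ ($S = \frac{\frac{1}{6} \cdot 5}{-75} - \frac{50}{76} = \frac{5}{6} \left(- \frac{1}{75}\right) - \frac{25}{38} = - \frac{1}{90} - \frac{25}{38} = - \frac{572}{855} \approx -0.66901$)
$\left(f{\left(-3 \right)} + S\right) t = \left(-3 - \frac{572}{855}\right) \left(-137\right) = \left(- \frac{3137}{855}\right) \left(-137\right) = \frac{429769}{855}$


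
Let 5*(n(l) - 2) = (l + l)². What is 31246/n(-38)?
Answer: 78115/2893 ≈ 27.001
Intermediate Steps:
n(l) = 2 + 4*l²/5 (n(l) = 2 + (l + l)²/5 = 2 + (2*l)²/5 = 2 + (4*l²)/5 = 2 + 4*l²/5)
31246/n(-38) = 31246/(2 + (⅘)*(-38)²) = 31246/(2 + (⅘)*1444) = 31246/(2 + 5776/5) = 31246/(5786/5) = 31246*(5/5786) = 78115/2893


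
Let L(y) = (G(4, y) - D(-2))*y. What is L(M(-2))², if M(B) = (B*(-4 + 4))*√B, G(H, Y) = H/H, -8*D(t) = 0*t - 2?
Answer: 0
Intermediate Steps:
D(t) = ¼ (D(t) = -(0*t - 2)/8 = -(0 - 2)/8 = -⅛*(-2) = ¼)
G(H, Y) = 1
M(B) = 0 (M(B) = (B*0)*√B = 0*√B = 0)
L(y) = 3*y/4 (L(y) = (1 - 1*¼)*y = (1 - ¼)*y = 3*y/4)
L(M(-2))² = ((¾)*0)² = 0² = 0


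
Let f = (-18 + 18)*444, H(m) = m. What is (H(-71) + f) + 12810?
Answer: 12739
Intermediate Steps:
f = 0 (f = 0*444 = 0)
(H(-71) + f) + 12810 = (-71 + 0) + 12810 = -71 + 12810 = 12739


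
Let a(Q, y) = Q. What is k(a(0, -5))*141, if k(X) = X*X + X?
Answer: 0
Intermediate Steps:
k(X) = X + X² (k(X) = X² + X = X + X²)
k(a(0, -5))*141 = (0*(1 + 0))*141 = (0*1)*141 = 0*141 = 0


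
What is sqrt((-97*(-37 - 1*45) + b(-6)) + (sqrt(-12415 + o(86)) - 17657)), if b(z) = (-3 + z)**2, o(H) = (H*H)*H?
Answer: sqrt(-9622 + sqrt(623641)) ≈ 93.98*I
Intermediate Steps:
o(H) = H**3 (o(H) = H**2*H = H**3)
sqrt((-97*(-37 - 1*45) + b(-6)) + (sqrt(-12415 + o(86)) - 17657)) = sqrt((-97*(-37 - 1*45) + (-3 - 6)**2) + (sqrt(-12415 + 86**3) - 17657)) = sqrt((-97*(-37 - 45) + (-9)**2) + (sqrt(-12415 + 636056) - 17657)) = sqrt((-97*(-82) + 81) + (sqrt(623641) - 17657)) = sqrt((7954 + 81) + (-17657 + sqrt(623641))) = sqrt(8035 + (-17657 + sqrt(623641))) = sqrt(-9622 + sqrt(623641))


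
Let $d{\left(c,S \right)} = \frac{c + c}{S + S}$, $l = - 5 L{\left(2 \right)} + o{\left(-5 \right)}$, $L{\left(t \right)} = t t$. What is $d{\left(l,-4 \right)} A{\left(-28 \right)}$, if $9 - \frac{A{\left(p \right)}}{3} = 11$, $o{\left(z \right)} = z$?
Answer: $- \frac{75}{2} \approx -37.5$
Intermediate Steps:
$L{\left(t \right)} = t^{2}$
$A{\left(p \right)} = -6$ ($A{\left(p \right)} = 27 - 33 = -6$)
$l = -25$ ($l = - 5 \cdot 2^{2} - 5 = \left(-5\right) 4 - 5 = -20 - 5 = -25$)
$d{\left(c,S \right)} = \frac{c}{S}$ ($d{\left(c,S \right)} = \frac{2 c}{2 S} = 2 c \frac{1}{2 S} = \frac{c}{S}$)
$d{\left(l,-4 \right)} A{\left(-28 \right)} = - \frac{25}{-4} \left(-6\right) = \left(-25\right) \left(- \frac{1}{4}\right) \left(-6\right) = \frac{25}{4} \left(-6\right) = - \frac{75}{2}$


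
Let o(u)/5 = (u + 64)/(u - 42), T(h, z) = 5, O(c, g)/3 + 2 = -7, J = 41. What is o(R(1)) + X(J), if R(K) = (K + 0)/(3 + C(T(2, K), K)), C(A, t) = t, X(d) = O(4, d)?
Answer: -5794/167 ≈ -34.695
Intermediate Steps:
O(c, g) = -27 (O(c, g) = -6 + 3*(-7) = -6 - 21 = -27)
X(d) = -27
R(K) = K/(3 + K) (R(K) = (K + 0)/(3 + K) = K/(3 + K))
o(u) = 5*(64 + u)/(-42 + u) (o(u) = 5*((u + 64)/(u - 42)) = 5*((64 + u)/(-42 + u)) = 5*(64 + u)/(-42 + u))
o(R(1)) + X(J) = 5*(64 + 1/(3 + 1))/(-42 + 1/(3 + 1)) - 27 = 5*(64 + 1/4)/(-42 + 1/4) - 27 = 5*(257/4)/(-167/4) - 27 = 5*(-4/167)*(257/4) - 27 = -1285/167 - 27 = -5794/167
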